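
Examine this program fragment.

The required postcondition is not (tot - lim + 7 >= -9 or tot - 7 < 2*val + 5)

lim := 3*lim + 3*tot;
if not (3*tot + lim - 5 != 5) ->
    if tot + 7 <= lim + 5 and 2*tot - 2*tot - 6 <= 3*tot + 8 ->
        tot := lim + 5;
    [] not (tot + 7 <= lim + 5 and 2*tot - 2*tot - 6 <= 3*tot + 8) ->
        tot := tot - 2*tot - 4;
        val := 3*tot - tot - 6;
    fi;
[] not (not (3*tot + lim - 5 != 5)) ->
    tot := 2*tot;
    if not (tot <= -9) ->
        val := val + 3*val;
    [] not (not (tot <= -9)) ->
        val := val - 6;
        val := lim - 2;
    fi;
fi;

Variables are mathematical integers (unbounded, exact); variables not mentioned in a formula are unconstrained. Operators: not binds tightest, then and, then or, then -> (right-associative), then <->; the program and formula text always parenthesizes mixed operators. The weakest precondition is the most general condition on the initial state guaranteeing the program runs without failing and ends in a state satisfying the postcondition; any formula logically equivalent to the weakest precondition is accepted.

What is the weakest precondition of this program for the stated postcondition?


Working backward. After the program, the postcondition not (tot - lim + 7 >= -9 or tot - 7 < 2*val + 5) must hold; in canonical form it is not (tot >= lim - 16 or tot < 2*val + 12).
Then branch requires (not (tot <= lim - 2 and 3*tot >= -14)) and ((not (tot <= lim - 2 and 3*tot >= -14)) -> (not (lim + tot <= 12 or 3*tot < -12))); else branch requires ((not (2*tot <= -9)) -> (not (2*tot >= lim - 16 or 2*tot < 8*val + 12))) and (2*tot <= -9 -> (not (2*tot >= lim - 16 or 2*tot < 2*lim + 8))).
Before the if: ((not (lim + 3*tot != 10)) -> ((not (tot <= lim - 2 and 3*tot >= -14)) and ((not (tot <= lim - 2 and 3*tot >= -14)) -> (not (lim + tot <= 12 or 3*tot < -12))))) and (lim + 3*tot != 10 -> (((not (2*tot <= -9)) -> (not (2*tot >= lim - 16 or 2*tot < 8*val + 12))) and (2*tot <= -9 -> (not (2*tot >= lim - 16 or 2*tot < 2*lim + 8)))))
Before lim := 3*lim + 3*tot: ((not (3*lim + 6*tot != 10)) -> ((not (3*lim + 2*tot >= 2 and 3*tot >= -14)) and ((not (3*lim + 2*tot >= 2 and 3*tot >= -14)) -> (not (3*lim + 4*tot <= 12 or 3*tot < -12))))) and (3*lim + 6*tot != 10 -> (((not (2*tot <= -9)) -> (not (3*lim + tot <= 16 or 2*tot < 8*val + 12))) and (2*tot <= -9 -> (not (3*lim + tot <= 16 or 6*lim + 4*tot > -8)))))
Answer: WP = ((not (3*lim + 6*tot != 10)) -> ((not (3*lim + 2*tot >= 2 and 3*tot >= -14)) and ((not (3*lim + 2*tot >= 2 and 3*tot >= -14)) -> (not (3*lim + 4*tot <= 12 or 3*tot < -12))))) and (3*lim + 6*tot != 10 -> (((not (2*tot <= -9)) -> (not (3*lim + tot <= 16 or 2*tot < 8*val + 12))) and (2*tot <= -9 -> (not (3*lim + tot <= 16 or 6*lim + 4*tot > -8)))))


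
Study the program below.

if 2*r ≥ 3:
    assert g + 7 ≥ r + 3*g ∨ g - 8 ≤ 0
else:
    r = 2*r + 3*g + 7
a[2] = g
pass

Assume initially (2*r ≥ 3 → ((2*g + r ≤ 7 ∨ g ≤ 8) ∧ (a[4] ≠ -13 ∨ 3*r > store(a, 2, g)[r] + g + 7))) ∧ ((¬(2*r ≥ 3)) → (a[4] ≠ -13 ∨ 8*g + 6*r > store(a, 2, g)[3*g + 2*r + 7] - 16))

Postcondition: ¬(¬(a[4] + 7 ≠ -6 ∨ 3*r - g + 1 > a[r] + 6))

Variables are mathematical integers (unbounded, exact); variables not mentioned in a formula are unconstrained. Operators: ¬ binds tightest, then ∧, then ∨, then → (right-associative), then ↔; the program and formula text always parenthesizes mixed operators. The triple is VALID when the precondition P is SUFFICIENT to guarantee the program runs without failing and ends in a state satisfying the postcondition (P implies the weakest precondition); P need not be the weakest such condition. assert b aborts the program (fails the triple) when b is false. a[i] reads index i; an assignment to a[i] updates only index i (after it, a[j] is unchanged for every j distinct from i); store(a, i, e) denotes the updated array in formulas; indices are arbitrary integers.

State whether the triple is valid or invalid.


Working backward. After the program, the postcondition ¬(¬(a[4] + 7 ≠ -6 ∨ 3*r - g + 1 > a[r] + 6)) must hold; in canonical form it is a[4] ≠ -13 ∨ 3*r > a[r] + g + 5.
Before skip: a[4] ≠ -13 ∨ 3*r > a[r] + g + 5
Before a[2] := g: a[4] ≠ -13 ∨ 3*r > store(a, 2, g)[r] + g + 5
Then branch requires (2*g + r ≤ 7 ∨ g ≤ 8) ∧ (a[4] ≠ -13 ∨ 3*r > store(a, 2, g)[r] + g + 5); else branch requires a[4] ≠ -13 ∨ 8*g + 6*r > store(a, 2, g)[3*g + 2*r + 7] - 16.
Before the if: (2*r ≥ 3 → ((2*g + r ≤ 7 ∨ g ≤ 8) ∧ (a[4] ≠ -13 ∨ 3*r > store(a, 2, g)[r] + g + 5))) ∧ ((¬(2*r ≥ 3)) → (a[4] ≠ -13 ∨ 8*g + 6*r > store(a, 2, g)[3*g + 2*r + 7] - 16))
The weakest precondition is (2*r ≥ 3 → ((2*g + r ≤ 7 ∨ g ≤ 8) ∧ (a[4] ≠ -13 ∨ 3*r > store(a, 2, g)[r] + g + 5))) ∧ ((¬(2*r ≥ 3)) → (a[4] ≠ -13 ∨ 8*g + 6*r > store(a, 2, g)[3*g + 2*r + 7] - 16)).
Check whether (2*r ≥ 3 → ((2*g + r ≤ 7 ∨ g ≤ 8) ∧ (a[4] ≠ -13 ∨ 3*r > store(a, 2, g)[r] + g + 7))) ∧ ((¬(2*r ≥ 3)) → (a[4] ≠ -13 ∨ 8*g + 6*r > store(a, 2, g)[3*g + 2*r + 7] - 16)) implies it.
Every state satisfying the precondition satisfies the weakest precondition: the implication holds.
Answer: valid


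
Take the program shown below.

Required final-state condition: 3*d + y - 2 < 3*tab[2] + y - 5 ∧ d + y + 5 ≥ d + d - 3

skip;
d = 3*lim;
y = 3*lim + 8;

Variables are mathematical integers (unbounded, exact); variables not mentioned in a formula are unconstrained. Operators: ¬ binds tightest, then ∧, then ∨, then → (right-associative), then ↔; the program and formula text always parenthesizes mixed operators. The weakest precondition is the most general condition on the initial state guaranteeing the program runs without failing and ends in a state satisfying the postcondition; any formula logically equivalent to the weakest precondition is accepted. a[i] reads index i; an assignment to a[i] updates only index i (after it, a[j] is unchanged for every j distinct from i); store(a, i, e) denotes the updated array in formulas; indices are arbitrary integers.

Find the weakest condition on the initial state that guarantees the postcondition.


Working backward. After the program, the postcondition 3*d + y - 2 < 3*tab[2] + y - 5 ∧ d + y + 5 ≥ d + d - 3 must hold; in canonical form it is 3*d < 3*tab[2] - 3 ∧ y ≥ d - 8.
Before y := 3*lim + 8: 3*d < 3*tab[2] - 3 ∧ 3*lim ≥ d - 16
Before d := 3*lim: 9*lim < 3*tab[2] - 3
Before skip: 9*lim < 3*tab[2] - 3
Answer: WP = 9*lim < 3*tab[2] - 3


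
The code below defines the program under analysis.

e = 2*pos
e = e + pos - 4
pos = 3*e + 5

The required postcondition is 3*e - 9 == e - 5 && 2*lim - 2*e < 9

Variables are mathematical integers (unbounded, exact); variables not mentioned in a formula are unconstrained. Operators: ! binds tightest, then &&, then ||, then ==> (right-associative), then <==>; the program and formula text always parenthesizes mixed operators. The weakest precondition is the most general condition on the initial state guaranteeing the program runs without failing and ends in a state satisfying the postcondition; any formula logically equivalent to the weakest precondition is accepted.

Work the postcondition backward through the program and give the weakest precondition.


Working backward. After the program, the postcondition 3*e - 9 == e - 5 && 2*lim - 2*e < 9 must hold; in canonical form it is 2*e == 4 && 2*lim < 2*e + 9.
Before pos := 3*e + 5: 2*e == 4 && 2*lim < 2*e + 9
Before e := e + pos - 4: 2*e + 2*pos == 12 && 2*lim < 2*e + 2*pos + 1
Before e := 2*pos: 6*pos == 12 && 2*lim < 6*pos + 1
Answer: WP = 6*pos == 12 && 2*lim < 6*pos + 1


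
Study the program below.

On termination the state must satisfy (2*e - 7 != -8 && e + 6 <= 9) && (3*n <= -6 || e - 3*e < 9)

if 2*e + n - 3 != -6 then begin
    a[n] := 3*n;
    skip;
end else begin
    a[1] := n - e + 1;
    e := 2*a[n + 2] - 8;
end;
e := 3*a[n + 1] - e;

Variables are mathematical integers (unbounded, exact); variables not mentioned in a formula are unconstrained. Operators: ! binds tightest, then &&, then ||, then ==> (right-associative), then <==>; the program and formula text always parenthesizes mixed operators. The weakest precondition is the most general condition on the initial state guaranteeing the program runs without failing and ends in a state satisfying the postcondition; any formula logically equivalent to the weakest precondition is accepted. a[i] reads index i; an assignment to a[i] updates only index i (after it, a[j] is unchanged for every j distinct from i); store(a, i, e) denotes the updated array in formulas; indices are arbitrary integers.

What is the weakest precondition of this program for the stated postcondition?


Working backward. After the program, the postcondition (2*e - 7 != -8 && e + 6 <= 9) && (3*n <= -6 || e - 3*e < 9) must hold; in canonical form it is 2*e != -1 && e <= 3 && (3*n <= -6 || 2*e > -9).
Before e := 3*a[n + 1] - e: 6*a[n + 1] != 2*e - 1 && 3*a[n + 1] <= e + 3 && (3*n <= -6 || 6*a[n + 1] > 2*e - 9)
Then branch requires 6*store(a, n, 3*n)[n + 1] != 2*e - 1 && 3*store(a, n, 3*n)[n + 1] <= e + 3 && (3*n <= -6 || 6*store(a, n, 3*n)[n + 1] > 2*e - 9); else branch requires 6*store(a, 1, -e + n + 1)[n + 1] != 4*store(a, 1, -e + n + 1)[n + 2] - 17 && 3*store(a, 1, -e + n + 1)[n + 1] <= 2*store(a, 1, -e + n + 1)[n + 2] - 5 && (3*n <= -6 || 6*store(a, 1, -e + n + 1)[n + 1] > 4*store(a, 1, -e + n + 1)[n + 2] - 25).
Before the if: (2*e + n != -3 ==> (6*store(a, n, 3*n)[n + 1] != 2*e - 1 && 3*store(a, n, 3*n)[n + 1] <= e + 3 && (3*n <= -6 || 6*store(a, n, 3*n)[n + 1] > 2*e - 9))) && ((!(2*e + n != -3)) ==> (6*store(a, 1, -e + n + 1)[n + 1] != 4*store(a, 1, -e + n + 1)[n + 2] - 17 && 3*store(a, 1, -e + n + 1)[n + 1] <= 2*store(a, 1, -e + n + 1)[n + 2] - 5 && (3*n <= -6 || 6*store(a, 1, -e + n + 1)[n + 1] > 4*store(a, 1, -e + n + 1)[n + 2] - 25)))
Answer: WP = (2*e + n != -3 ==> (6*store(a, n, 3*n)[n + 1] != 2*e - 1 && 3*store(a, n, 3*n)[n + 1] <= e + 3 && (3*n <= -6 || 6*store(a, n, 3*n)[n + 1] > 2*e - 9))) && ((!(2*e + n != -3)) ==> (6*store(a, 1, -e + n + 1)[n + 1] != 4*store(a, 1, -e + n + 1)[n + 2] - 17 && 3*store(a, 1, -e + n + 1)[n + 1] <= 2*store(a, 1, -e + n + 1)[n + 2] - 5 && (3*n <= -6 || 6*store(a, 1, -e + n + 1)[n + 1] > 4*store(a, 1, -e + n + 1)[n + 2] - 25)))


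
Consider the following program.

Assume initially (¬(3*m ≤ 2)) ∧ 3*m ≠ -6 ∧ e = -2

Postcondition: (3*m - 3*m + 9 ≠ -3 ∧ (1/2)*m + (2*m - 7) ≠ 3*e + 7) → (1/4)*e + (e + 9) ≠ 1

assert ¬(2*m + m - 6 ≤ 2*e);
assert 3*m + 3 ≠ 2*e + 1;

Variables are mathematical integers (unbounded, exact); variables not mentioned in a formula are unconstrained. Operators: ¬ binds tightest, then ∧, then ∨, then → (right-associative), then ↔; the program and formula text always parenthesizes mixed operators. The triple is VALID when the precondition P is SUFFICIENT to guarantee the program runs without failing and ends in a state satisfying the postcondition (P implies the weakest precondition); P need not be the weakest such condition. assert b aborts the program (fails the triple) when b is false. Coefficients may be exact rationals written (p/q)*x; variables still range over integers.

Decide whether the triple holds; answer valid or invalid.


Working backward. After the program, the postcondition (3*m - 3*m + 9 ≠ -3 ∧ (1/2)*m + (2*m - 7) ≠ 3*e + 7) → (1/4)*e + (e + 9) ≠ 1 must hold; in canonical form it is (5/2)*m ≠ 3*e + 14 → (5/4)*e ≠ -8.
Before assert 3*m + 3 ≠ 2*e + 1: 3*m ≠ 2*e - 2 ∧ ((5/2)*m ≠ 3*e + 14 → (5/4)*e ≠ -8)
Before assert ¬(2*m + m - 6 ≤ 2*e): (¬(3*m ≤ 2*e + 6)) ∧ 3*m ≠ 2*e - 2 ∧ ((5/2)*m ≠ 3*e + 14 → (5/4)*e ≠ -8)
The weakest precondition is (¬(3*m ≤ 2*e + 6)) ∧ 3*m ≠ 2*e - 2 ∧ ((5/2)*m ≠ 3*e + 14 → (5/4)*e ≠ -8).
Check whether (¬(3*m ≤ 2)) ∧ 3*m ≠ -6 ∧ e = -2 implies it.
Every state satisfying the precondition satisfies the weakest precondition: the implication holds.
Answer: valid


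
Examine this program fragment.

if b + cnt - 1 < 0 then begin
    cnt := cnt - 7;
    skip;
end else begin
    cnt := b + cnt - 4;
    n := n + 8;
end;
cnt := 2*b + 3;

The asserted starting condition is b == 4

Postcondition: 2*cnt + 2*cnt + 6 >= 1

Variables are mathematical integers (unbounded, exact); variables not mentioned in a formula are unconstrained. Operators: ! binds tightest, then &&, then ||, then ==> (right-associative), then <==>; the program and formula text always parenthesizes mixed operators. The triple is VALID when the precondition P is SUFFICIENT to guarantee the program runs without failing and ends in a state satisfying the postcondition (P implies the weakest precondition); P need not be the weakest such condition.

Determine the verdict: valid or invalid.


Working backward. After the program, the postcondition 2*cnt + 2*cnt + 6 >= 1 must hold; in canonical form it is 4*cnt >= -5.
Before cnt := 2*b + 3: 8*b >= -17
Then branch requires 8*b >= -17; else branch requires 8*b >= -17.
Before the if: (b + cnt < 1 ==> 8*b >= -17) && ((!(b + cnt < 1)) ==> 8*b >= -17)
The weakest precondition is (b + cnt < 1 ==> 8*b >= -17) && ((!(b + cnt < 1)) ==> 8*b >= -17).
Check whether b == 4 implies it.
Every state satisfying the precondition satisfies the weakest precondition: the implication holds.
Answer: valid


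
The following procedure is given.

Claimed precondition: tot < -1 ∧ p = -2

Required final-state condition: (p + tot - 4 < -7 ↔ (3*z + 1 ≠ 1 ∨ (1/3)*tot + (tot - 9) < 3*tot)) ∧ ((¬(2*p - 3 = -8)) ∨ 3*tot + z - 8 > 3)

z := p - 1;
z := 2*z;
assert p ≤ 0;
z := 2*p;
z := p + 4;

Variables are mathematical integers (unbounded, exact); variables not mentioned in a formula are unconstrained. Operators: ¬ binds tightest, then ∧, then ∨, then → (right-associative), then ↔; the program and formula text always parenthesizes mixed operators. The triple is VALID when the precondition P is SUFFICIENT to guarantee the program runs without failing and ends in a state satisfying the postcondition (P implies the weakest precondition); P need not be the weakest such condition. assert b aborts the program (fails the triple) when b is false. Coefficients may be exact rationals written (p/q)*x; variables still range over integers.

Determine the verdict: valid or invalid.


Working backward. After the program, the postcondition (p + tot - 4 < -7 ↔ (3*z + 1 ≠ 1 ∨ (1/3)*tot + (tot - 9) < 3*tot)) ∧ ((¬(2*p - 3 = -8)) ∨ 3*tot + z - 8 > 3) must hold; in canonical form it is (p + tot < -3 ↔ (3*z ≠ 0 ∨ (5/3)*tot > -9)) ∧ ((¬(2*p = -5)) ∨ 3*tot + z > 11).
Before z := p + 4: (p + tot < -3 ↔ (3*p ≠ -12 ∨ (5/3)*tot > -9)) ∧ ((¬(2*p = -5)) ∨ p + 3*tot > 7)
Before z := 2*p: (p + tot < -3 ↔ (3*p ≠ -12 ∨ (5/3)*tot > -9)) ∧ ((¬(2*p = -5)) ∨ p + 3*tot > 7)
Before assert p ≤ 0: p ≤ 0 ∧ (p + tot < -3 ↔ (3*p ≠ -12 ∨ (5/3)*tot > -9)) ∧ ((¬(2*p = -5)) ∨ p + 3*tot > 7)
Before z := 2*z: p ≤ 0 ∧ (p + tot < -3 ↔ (3*p ≠ -12 ∨ (5/3)*tot > -9)) ∧ ((¬(2*p = -5)) ∨ p + 3*tot > 7)
Before z := p - 1: p ≤ 0 ∧ (p + tot < -3 ↔ (3*p ≠ -12 ∨ (5/3)*tot > -9)) ∧ ((¬(2*p = -5)) ∨ p + 3*tot > 7)
The weakest precondition is p ≤ 0 ∧ (p + tot < -3 ↔ (3*p ≠ -12 ∨ (5/3)*tot > -9)) ∧ ((¬(2*p = -5)) ∨ p + 3*tot > 7).
Check whether tot < -1 ∧ p = -2 implies it.
Every state satisfying the precondition satisfies the weakest precondition: the implication holds.
Answer: valid


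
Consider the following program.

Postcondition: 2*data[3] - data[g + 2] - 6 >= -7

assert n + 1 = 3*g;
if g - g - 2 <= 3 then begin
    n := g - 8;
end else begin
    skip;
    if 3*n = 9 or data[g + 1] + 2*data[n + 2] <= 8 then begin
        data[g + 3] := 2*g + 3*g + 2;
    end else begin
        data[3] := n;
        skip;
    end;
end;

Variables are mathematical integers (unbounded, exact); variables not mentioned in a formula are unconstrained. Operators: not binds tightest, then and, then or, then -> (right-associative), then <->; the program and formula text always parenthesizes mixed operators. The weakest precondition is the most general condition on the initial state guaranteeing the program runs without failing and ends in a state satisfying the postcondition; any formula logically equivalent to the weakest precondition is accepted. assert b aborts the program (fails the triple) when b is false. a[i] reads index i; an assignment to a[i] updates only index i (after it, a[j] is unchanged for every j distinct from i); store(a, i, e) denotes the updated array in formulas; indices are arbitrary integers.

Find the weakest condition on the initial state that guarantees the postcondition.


Working backward. After the program, the postcondition 2*data[3] - data[g + 2] - 6 >= -7 must hold; in canonical form it is 2*data[3] >= data[g + 2] - 1.
Then branch requires 2*data[3] >= data[g + 2] - 1; else branch requires ((3*n = 9 or data[g + 1] + 2*data[n + 2] <= 8) -> 2*store(data, g + 3, 5*g + 2)[3] >= store(data, g + 3, 5*g + 2)[g + 2] - 1) and ((not (3*n = 9 or data[g + 1] + 2*data[n + 2] <= 8)) -> 2*n >= store(data, 3, n)[g + 2] - 1).
Before the if: 2*data[3] >= data[g + 2] - 1
Before assert n + 1 = 3*g: n = 3*g - 1 and 2*data[3] >= data[g + 2] - 1
Answer: WP = n = 3*g - 1 and 2*data[3] >= data[g + 2] - 1


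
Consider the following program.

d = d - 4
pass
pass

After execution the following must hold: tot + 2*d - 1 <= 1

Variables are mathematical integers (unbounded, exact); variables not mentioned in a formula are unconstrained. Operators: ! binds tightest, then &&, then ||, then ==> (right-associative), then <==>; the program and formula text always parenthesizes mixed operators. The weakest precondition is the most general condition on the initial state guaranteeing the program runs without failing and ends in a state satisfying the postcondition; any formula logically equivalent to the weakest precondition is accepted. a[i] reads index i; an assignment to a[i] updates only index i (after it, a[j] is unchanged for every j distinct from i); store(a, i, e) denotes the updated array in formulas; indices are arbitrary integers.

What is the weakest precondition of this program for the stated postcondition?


Working backward. After the program, the postcondition tot + 2*d - 1 <= 1 must hold; in canonical form it is 2*d + tot <= 2.
Before skip: 2*d + tot <= 2
Before skip: 2*d + tot <= 2
Before d := d - 4: 2*d + tot <= 10
Answer: WP = 2*d + tot <= 10


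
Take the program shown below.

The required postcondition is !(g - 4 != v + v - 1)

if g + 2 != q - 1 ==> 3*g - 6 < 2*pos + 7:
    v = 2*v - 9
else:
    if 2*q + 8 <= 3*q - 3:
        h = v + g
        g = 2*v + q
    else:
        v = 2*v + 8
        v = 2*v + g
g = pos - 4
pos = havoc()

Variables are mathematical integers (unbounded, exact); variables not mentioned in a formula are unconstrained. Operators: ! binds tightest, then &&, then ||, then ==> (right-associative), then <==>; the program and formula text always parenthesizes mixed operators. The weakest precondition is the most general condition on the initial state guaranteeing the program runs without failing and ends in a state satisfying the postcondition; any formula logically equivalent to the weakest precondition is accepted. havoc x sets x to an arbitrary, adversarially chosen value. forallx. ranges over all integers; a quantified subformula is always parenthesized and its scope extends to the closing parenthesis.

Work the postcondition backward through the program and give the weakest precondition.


Working backward. After the program, the postcondition !(g - 4 != v + v - 1) must hold; in canonical form it is !(g != 2*v + 3).
Before havoc pos: !(g != 2*v + 3)
Before g := pos - 4: !(pos != 2*v + 7)
Then branch requires !(pos != 4*v - 11); else branch requires (q >= 11 ==> (!(pos != 2*v + 7))) && ((!(q >= 11)) ==> (!(pos != 2*g + 8*v + 39))).
Before the if: ((g != q - 3 ==> 3*g < 2*pos + 13) ==> (!(pos != 4*v - 11))) && ((!(g != q - 3 ==> 3*g < 2*pos + 13)) ==> ((q >= 11 ==> (!(pos != 2*v + 7))) && ((!(q >= 11)) ==> (!(pos != 2*g + 8*v + 39)))))
Answer: WP = ((g != q - 3 ==> 3*g < 2*pos + 13) ==> (!(pos != 4*v - 11))) && ((!(g != q - 3 ==> 3*g < 2*pos + 13)) ==> ((q >= 11 ==> (!(pos != 2*v + 7))) && ((!(q >= 11)) ==> (!(pos != 2*g + 8*v + 39)))))


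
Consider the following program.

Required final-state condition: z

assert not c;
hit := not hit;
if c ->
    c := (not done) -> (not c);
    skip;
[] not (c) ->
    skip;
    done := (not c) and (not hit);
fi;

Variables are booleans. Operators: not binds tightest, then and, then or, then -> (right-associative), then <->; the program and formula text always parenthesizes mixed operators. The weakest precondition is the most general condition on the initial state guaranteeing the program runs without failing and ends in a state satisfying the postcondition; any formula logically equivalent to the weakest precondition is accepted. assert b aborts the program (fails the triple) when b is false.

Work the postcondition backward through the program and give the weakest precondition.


Working backward. After the program, z must hold.
Then branch requires z; else branch requires z.
Before the if: (c -> z) and ((not c) -> z)
Before hit := not hit: (c -> z) and ((not c) -> z)
Before assert not c: (not c) and (c -> z) and ((not c) -> z)
Answer: WP = (not c) and (c -> z) and ((not c) -> z)


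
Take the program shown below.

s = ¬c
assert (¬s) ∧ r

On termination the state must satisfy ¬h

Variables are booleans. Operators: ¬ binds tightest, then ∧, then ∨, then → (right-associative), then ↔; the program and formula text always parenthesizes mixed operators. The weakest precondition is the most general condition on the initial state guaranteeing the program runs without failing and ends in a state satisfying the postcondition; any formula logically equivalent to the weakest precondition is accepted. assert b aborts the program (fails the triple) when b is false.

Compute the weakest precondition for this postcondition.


Working backward. After the program, ¬h must hold.
Before assert (¬s) ∧ r: (¬s) ∧ r ∧ (¬h)
Before s := ¬c: c ∧ r ∧ (¬h)
Answer: WP = c ∧ r ∧ (¬h)


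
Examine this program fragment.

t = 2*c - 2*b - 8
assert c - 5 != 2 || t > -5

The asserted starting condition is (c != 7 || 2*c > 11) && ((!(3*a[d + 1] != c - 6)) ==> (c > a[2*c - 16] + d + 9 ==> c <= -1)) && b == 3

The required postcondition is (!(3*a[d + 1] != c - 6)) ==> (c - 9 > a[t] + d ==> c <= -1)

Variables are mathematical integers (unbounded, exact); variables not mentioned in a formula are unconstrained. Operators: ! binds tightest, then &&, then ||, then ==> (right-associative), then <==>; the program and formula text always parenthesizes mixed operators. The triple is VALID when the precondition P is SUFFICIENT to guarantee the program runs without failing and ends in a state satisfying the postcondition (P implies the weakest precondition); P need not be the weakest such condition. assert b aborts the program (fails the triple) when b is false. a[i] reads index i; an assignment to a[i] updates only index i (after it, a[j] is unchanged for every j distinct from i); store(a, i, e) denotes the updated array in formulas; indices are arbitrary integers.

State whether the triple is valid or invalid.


Working backward. After the program, the postcondition (!(3*a[d + 1] != c - 6)) ==> (c - 9 > a[t] + d ==> c <= -1) must hold; in canonical form it is (!(3*a[d + 1] != c - 6)) ==> (c > a[t] + d + 9 ==> c <= -1).
Before assert c - 5 != 2 || t > -5: (c != 7 || t > -5) && ((!(3*a[d + 1] != c - 6)) ==> (c > a[t] + d + 9 ==> c <= -1))
Before t := 2*c - 2*b - 8: (c != 7 || 2*c > 2*b + 3) && ((!(3*a[d + 1] != c - 6)) ==> (c > a[-2*b + 2*c - 8] + d + 9 ==> c <= -1))
The weakest precondition is (c != 7 || 2*c > 2*b + 3) && ((!(3*a[d + 1] != c - 6)) ==> (c > a[-2*b + 2*c - 8] + d + 9 ==> c <= -1)).
Check whether (c != 7 || 2*c > 11) && ((!(3*a[d + 1] != c - 6)) ==> (c > a[2*c - 16] + d + 9 ==> c <= -1)) && b == 3 implies it.
Countermodel: at the initial state a = {[-4] = 17422, [-2] = -15219, [15216] = 0, elsewhere 17422}, b = 3, c = 6, d = 15215, the precondition holds but the weakest precondition fails.
Answer: invalid


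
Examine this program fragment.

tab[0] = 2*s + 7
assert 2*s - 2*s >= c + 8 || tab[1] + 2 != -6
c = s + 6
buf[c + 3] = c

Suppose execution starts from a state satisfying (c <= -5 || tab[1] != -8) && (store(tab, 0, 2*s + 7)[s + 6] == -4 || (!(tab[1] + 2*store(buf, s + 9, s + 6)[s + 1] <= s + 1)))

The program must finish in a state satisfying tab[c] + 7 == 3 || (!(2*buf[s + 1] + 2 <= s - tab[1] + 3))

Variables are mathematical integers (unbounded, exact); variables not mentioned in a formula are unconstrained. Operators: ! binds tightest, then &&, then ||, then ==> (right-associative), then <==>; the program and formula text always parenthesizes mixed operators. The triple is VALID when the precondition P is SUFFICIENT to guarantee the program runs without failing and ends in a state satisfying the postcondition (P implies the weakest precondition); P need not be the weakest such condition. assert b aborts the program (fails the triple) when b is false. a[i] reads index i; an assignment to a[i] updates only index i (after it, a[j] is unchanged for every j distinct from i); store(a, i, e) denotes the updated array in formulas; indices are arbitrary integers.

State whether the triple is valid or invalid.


Working backward. After the program, the postcondition tab[c] + 7 == 3 || (!(2*buf[s + 1] + 2 <= s - tab[1] + 3)) must hold; in canonical form it is tab[c] == -4 || (!(2*buf[s + 1] + tab[1] <= s + 1)).
Before buf[c + 3] := c: tab[c] == -4 || (!(tab[1] + 2*store(buf, c + 3, c)[s + 1] <= s + 1))
Before c := s + 6: tab[s + 6] == -4 || (!(tab[1] + 2*store(buf, s + 9, s + 6)[s + 1] <= s + 1))
Before assert 2*s - 2*s >= c + 8 || tab[1] + 2 != -6: (c <= -8 || tab[1] != -8) && (tab[s + 6] == -4 || (!(tab[1] + 2*store(buf, s + 9, s + 6)[s + 1] <= s + 1)))
Before tab[0] := 2*s + 7: (c <= -8 || tab[1] != -8) && (store(tab, 0, 2*s + 7)[s + 6] == -4 || (!(tab[1] + 2*store(buf, s + 9, s + 6)[s + 1] <= s + 1)))
The weakest precondition is (c <= -8 || tab[1] != -8) && (store(tab, 0, 2*s + 7)[s + 6] == -4 || (!(tab[1] + 2*store(buf, s + 9, s + 6)[s + 1] <= s + 1))).
Check whether (c <= -5 || tab[1] != -8) && (store(tab, 0, 2*s + 7)[s + 6] == -4 || (!(tab[1] + 2*store(buf, s + 9, s + 6)[s + 1] <= s + 1))) implies it.
Countermodel: at the initial state buf = {[0] = 5, [1] = 5, [14081] = 7045, [14086] = 5, [14089] = 5, elsewhere 5}, c = -5, s = 14080, tab = {[0] = 2, [1] = -8, [14081] = 2, [14086] = 2, [14089] = 2, elsewhere 2}, the precondition holds but the weakest precondition fails.
Answer: invalid


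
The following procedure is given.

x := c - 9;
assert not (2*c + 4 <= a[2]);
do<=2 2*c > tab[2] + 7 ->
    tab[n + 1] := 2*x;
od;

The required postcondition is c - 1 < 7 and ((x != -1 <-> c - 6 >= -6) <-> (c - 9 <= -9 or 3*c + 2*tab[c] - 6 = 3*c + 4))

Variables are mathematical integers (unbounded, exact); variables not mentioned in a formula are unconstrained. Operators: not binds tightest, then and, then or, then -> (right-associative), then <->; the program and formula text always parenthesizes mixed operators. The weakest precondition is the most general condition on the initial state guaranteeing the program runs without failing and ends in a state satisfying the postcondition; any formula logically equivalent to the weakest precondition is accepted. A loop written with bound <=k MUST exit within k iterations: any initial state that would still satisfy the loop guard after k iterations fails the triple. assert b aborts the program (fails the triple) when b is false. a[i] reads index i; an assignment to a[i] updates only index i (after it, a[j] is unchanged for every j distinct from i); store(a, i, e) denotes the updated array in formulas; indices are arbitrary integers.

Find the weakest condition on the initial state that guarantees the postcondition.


Working backward. After the program, the postcondition c - 1 < 7 and ((x != -1 <-> c - 6 >= -6) <-> (c - 9 <= -9 or 3*c + 2*tab[c] - 6 = 3*c + 4)) must hold; in canonical form it is c < 8 and ((x != -1 <-> c >= 0) <-> (c <= 0 or 2*tab[c] = 10)).
Before the loop (bound <=2), unroll the exhaustion recursion (WP_0 = exit-now case; WP_j = one more guarded iteration, up to j = 2):
  WP_0: (not (2*c > tab[2] + 7)) and c < 8 and ((x != -1 <-> c >= 0) <-> (c <= 0 or 2*tab[c] = 10))
  WP_1: (2*c > tab[2] + 7 -> ((not (2*c > store(tab, n + 1, 2*x)[2] + 7)) and c < 8 and ((x != -1 <-> c >= 0) <-> (c <= 0 or 2*store(tab, n + 1, 2*x)[c] = 10)))) and ((not (2*c > tab[2] + 7)) -> (c < 8 and ((x != -1 <-> c >= 0) <-> (c <= 0 or 2*tab[c] = 10))))
  WP_2: (2*c > tab[2] + 7 -> ((2*c > store(tab, n + 1, 2*x)[2] + 7 -> ((not (2*c > store(store(tab, n + 1, 2*x), n + 1, 2*x)[2] + 7)) and c < 8 and ((x != -1 <-> c >= 0) <-> (c <= 0 or 2*store(store(tab, n + 1, 2*x), n + 1, 2*x)[c] = 10)))) and ((not (2*c > store(tab, n + 1, 2*x)[2] + 7)) -> (c < 8 and ((x != -1 <-> c >= 0) <-> (c <= 0 or 2*store(tab, n + 1, 2*x)[c] = 10)))))) and ((not (2*c > tab[2] + 7)) -> (c < 8 and ((x != -1 <-> c >= 0) <-> (c <= 0 or 2*tab[c] = 10))))
So before the loop: (2*c > tab[2] + 7 -> ((2*c > store(tab, n + 1, 2*x)[2] + 7 -> ((not (2*c > store(store(tab, n + 1, 2*x), n + 1, 2*x)[2] + 7)) and c < 8 and ((x != -1 <-> c >= 0) <-> (c <= 0 or 2*store(store(tab, n + 1, 2*x), n + 1, 2*x)[c] = 10)))) and ((not (2*c > store(tab, n + 1, 2*x)[2] + 7)) -> (c < 8 and ((x != -1 <-> c >= 0) <-> (c <= 0 or 2*store(tab, n + 1, 2*x)[c] = 10)))))) and ((not (2*c > tab[2] + 7)) -> (c < 8 and ((x != -1 <-> c >= 0) <-> (c <= 0 or 2*tab[c] = 10))))
Before assert not (2*c + 4 <= a[2]): (not (2*c <= a[2] - 4)) and (2*c > tab[2] + 7 -> ((2*c > store(tab, n + 1, 2*x)[2] + 7 -> ((not (2*c > store(store(tab, n + 1, 2*x), n + 1, 2*x)[2] + 7)) and c < 8 and ((x != -1 <-> c >= 0) <-> (c <= 0 or 2*store(store(tab, n + 1, 2*x), n + 1, 2*x)[c] = 10)))) and ((not (2*c > store(tab, n + 1, 2*x)[2] + 7)) -> (c < 8 and ((x != -1 <-> c >= 0) <-> (c <= 0 or 2*store(tab, n + 1, 2*x)[c] = 10)))))) and ((not (2*c > tab[2] + 7)) -> (c < 8 and ((x != -1 <-> c >= 0) <-> (c <= 0 or 2*tab[c] = 10))))
Before x := c - 9: (not (2*c <= a[2] - 4)) and (2*c > tab[2] + 7 -> ((2*c > store(tab, n + 1, 2*c - 18)[2] + 7 -> ((not (2*c > store(store(tab, n + 1, 2*c - 18), n + 1, 2*c - 18)[2] + 7)) and c < 8 and ((c != 8 <-> c >= 0) <-> (c <= 0 or 2*store(store(tab, n + 1, 2*c - 18), n + 1, 2*c - 18)[c] = 10)))) and ((not (2*c > store(tab, n + 1, 2*c - 18)[2] + 7)) -> (c < 8 and ((c != 8 <-> c >= 0) <-> (c <= 0 or 2*store(tab, n + 1, 2*c - 18)[c] = 10)))))) and ((not (2*c > tab[2] + 7)) -> (c < 8 and ((c != 8 <-> c >= 0) <-> (c <= 0 or 2*tab[c] = 10))))
Answer: WP = (not (2*c <= a[2] - 4)) and (2*c > tab[2] + 7 -> ((2*c > store(tab, n + 1, 2*c - 18)[2] + 7 -> ((not (2*c > store(store(tab, n + 1, 2*c - 18), n + 1, 2*c - 18)[2] + 7)) and c < 8 and ((c != 8 <-> c >= 0) <-> (c <= 0 or 2*store(store(tab, n + 1, 2*c - 18), n + 1, 2*c - 18)[c] = 10)))) and ((not (2*c > store(tab, n + 1, 2*c - 18)[2] + 7)) -> (c < 8 and ((c != 8 <-> c >= 0) <-> (c <= 0 or 2*store(tab, n + 1, 2*c - 18)[c] = 10)))))) and ((not (2*c > tab[2] + 7)) -> (c < 8 and ((c != 8 <-> c >= 0) <-> (c <= 0 or 2*tab[c] = 10))))


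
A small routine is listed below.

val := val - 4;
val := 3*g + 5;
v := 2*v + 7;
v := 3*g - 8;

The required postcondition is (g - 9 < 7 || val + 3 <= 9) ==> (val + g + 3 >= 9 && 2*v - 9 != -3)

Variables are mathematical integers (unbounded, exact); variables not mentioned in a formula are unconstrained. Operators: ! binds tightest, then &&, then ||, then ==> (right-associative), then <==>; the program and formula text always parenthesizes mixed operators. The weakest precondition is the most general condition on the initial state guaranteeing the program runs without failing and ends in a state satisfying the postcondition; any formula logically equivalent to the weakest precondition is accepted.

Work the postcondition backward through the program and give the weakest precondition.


Working backward. After the program, the postcondition (g - 9 < 7 || val + 3 <= 9) ==> (val + g + 3 >= 9 && 2*v - 9 != -3) must hold; in canonical form it is (g < 16 || val <= 6) ==> (g + val >= 6 && 2*v != 6).
Before v := 3*g - 8: (g < 16 || val <= 6) ==> (g + val >= 6 && 6*g != 22)
Before v := 2*v + 7: (g < 16 || val <= 6) ==> (g + val >= 6 && 6*g != 22)
Before val := 3*g + 5: (g < 16 || 3*g <= 1) ==> (4*g >= 1 && 6*g != 22)
Before val := val - 4: (g < 16 || 3*g <= 1) ==> (4*g >= 1 && 6*g != 22)
Answer: WP = (g < 16 || 3*g <= 1) ==> (4*g >= 1 && 6*g != 22)


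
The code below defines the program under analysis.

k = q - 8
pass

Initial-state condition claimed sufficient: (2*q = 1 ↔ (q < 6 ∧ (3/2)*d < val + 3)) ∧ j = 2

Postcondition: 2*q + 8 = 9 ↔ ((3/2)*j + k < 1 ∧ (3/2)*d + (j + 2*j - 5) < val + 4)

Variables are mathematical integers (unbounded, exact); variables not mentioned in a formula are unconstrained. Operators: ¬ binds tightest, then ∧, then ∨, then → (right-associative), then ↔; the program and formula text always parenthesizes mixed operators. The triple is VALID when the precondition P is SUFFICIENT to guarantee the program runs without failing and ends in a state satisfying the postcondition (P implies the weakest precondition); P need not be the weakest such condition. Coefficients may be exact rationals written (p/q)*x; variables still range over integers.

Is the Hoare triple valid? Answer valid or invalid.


Working backward. After the program, the postcondition 2*q + 8 = 9 ↔ ((3/2)*j + k < 1 ∧ (3/2)*d + (j + 2*j - 5) < val + 4) must hold; in canonical form it is 2*q = 1 ↔ ((3/2)*j + k < 1 ∧ (3/2)*d + 3*j < val + 9).
Before skip: 2*q = 1 ↔ ((3/2)*j + k < 1 ∧ (3/2)*d + 3*j < val + 9)
Before k := q - 8: 2*q = 1 ↔ ((3/2)*j + q < 9 ∧ (3/2)*d + 3*j < val + 9)
The weakest precondition is 2*q = 1 ↔ ((3/2)*j + q < 9 ∧ (3/2)*d + 3*j < val + 9).
Check whether (2*q = 1 ↔ (q < 6 ∧ (3/2)*d < val + 3)) ∧ j = 2 implies it.
Every state satisfying the precondition satisfies the weakest precondition: the implication holds.
Answer: valid


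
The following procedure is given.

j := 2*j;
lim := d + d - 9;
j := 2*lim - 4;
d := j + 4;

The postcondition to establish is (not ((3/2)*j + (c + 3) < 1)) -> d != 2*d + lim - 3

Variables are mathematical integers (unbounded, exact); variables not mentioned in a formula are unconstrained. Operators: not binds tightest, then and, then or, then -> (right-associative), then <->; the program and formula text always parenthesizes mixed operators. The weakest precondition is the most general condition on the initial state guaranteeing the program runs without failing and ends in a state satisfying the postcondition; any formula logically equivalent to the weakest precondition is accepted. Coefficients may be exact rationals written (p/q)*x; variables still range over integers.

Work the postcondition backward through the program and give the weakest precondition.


Working backward. After the program, the postcondition (not ((3/2)*j + (c + 3) < 1)) -> d != 2*d + lim - 3 must hold; in canonical form it is (not (c + (3/2)*j < -2)) -> d + lim != 3.
Before d := j + 4: (not (c + (3/2)*j < -2)) -> j + lim != -1
Before j := 2*lim - 4: (not (c + 3*lim < 4)) -> 3*lim != 3
Before lim := d + d - 9: (not (c + 6*d < 31)) -> 6*d != 30
Before j := 2*j: (not (c + 6*d < 31)) -> 6*d != 30
Answer: WP = (not (c + 6*d < 31)) -> 6*d != 30


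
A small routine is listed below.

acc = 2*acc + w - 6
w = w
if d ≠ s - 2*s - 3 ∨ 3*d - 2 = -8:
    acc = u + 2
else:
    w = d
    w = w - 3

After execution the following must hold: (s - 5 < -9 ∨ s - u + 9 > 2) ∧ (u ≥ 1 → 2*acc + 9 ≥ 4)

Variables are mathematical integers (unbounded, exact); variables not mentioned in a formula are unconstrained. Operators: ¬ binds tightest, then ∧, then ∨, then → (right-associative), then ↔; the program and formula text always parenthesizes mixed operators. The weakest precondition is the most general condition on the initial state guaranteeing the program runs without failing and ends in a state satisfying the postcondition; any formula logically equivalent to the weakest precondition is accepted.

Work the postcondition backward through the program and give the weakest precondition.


Working backward. After the program, the postcondition (s - 5 < -9 ∨ s - u + 9 > 2) ∧ (u ≥ 1 → 2*acc + 9 ≥ 4) must hold; in canonical form it is (s < -4 ∨ s > u - 7) ∧ (u ≥ 1 → 2*acc ≥ -5).
Then branch requires (s < -4 ∨ s > u - 7) ∧ (u ≥ 1 → 2*u ≥ -9); else branch requires (s < -4 ∨ s > u - 7) ∧ (u ≥ 1 → 2*acc ≥ -5).
Before the if: ((d + s ≠ -3 ∨ 3*d = -6) → ((s < -4 ∨ s > u - 7) ∧ (u ≥ 1 → 2*u ≥ -9))) ∧ ((¬(d + s ≠ -3 ∨ 3*d = -6)) → ((s < -4 ∨ s > u - 7) ∧ (u ≥ 1 → 2*acc ≥ -5)))
Before w := w: ((d + s ≠ -3 ∨ 3*d = -6) → ((s < -4 ∨ s > u - 7) ∧ (u ≥ 1 → 2*u ≥ -9))) ∧ ((¬(d + s ≠ -3 ∨ 3*d = -6)) → ((s < -4 ∨ s > u - 7) ∧ (u ≥ 1 → 2*acc ≥ -5)))
Before acc := 2*acc + w - 6: ((d + s ≠ -3 ∨ 3*d = -6) → ((s < -4 ∨ s > u - 7) ∧ (u ≥ 1 → 2*u ≥ -9))) ∧ ((¬(d + s ≠ -3 ∨ 3*d = -6)) → ((s < -4 ∨ s > u - 7) ∧ (u ≥ 1 → 4*acc + 2*w ≥ 7)))
Answer: WP = ((d + s ≠ -3 ∨ 3*d = -6) → ((s < -4 ∨ s > u - 7) ∧ (u ≥ 1 → 2*u ≥ -9))) ∧ ((¬(d + s ≠ -3 ∨ 3*d = -6)) → ((s < -4 ∨ s > u - 7) ∧ (u ≥ 1 → 4*acc + 2*w ≥ 7)))


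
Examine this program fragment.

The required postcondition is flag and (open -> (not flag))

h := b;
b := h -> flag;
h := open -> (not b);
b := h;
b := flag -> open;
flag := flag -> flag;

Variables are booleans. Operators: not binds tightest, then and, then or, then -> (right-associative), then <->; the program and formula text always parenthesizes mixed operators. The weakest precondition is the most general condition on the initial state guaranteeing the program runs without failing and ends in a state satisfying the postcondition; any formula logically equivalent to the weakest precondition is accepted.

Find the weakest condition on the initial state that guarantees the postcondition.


Working backward. After the program, flag and (open -> (not flag)) must hold.
Before flag := flag -> flag: not open
Before b := flag -> open: not open
Before b := h: not open
Before h := open -> (not b): not open
Before b := h -> flag: not open
Before h := b: not open
Answer: WP = not open


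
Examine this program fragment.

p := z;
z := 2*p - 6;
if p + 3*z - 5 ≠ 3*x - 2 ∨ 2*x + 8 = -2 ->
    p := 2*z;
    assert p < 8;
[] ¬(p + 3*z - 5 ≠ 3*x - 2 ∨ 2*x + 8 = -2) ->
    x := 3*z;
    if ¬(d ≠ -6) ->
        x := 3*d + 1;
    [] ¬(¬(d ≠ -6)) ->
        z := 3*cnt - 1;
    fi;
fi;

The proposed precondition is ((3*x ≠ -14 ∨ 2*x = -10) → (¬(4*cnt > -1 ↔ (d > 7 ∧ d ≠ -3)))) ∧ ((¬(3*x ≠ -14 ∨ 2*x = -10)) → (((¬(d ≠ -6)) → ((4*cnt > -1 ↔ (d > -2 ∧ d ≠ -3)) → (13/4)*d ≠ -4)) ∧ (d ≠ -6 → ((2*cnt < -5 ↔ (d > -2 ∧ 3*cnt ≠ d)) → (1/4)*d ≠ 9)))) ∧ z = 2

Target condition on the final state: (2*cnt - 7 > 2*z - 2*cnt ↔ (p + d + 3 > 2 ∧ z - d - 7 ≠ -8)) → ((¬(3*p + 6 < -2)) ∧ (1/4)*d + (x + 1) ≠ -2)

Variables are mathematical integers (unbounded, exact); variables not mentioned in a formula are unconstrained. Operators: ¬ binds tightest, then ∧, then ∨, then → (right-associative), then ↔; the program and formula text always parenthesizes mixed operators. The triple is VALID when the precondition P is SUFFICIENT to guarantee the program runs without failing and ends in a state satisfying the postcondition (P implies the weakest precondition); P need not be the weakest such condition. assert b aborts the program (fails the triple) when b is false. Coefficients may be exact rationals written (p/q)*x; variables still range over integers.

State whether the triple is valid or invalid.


Working backward. After the program, the postcondition (2*cnt - 7 > 2*z - 2*cnt ↔ (p + d + 3 > 2 ∧ z - d - 7 ≠ -8)) → ((¬(3*p + 6 < -2)) ∧ (1/4)*d + (x + 1) ≠ -2) must hold; in canonical form it is (4*cnt > 2*z + 7 ↔ (d + p > -1 ∧ z ≠ d - 1)) → ((¬(3*p < -8)) ∧ (1/4)*d + x ≠ -3).
Then branch requires 2*z < 8 ∧ ((4*cnt > 2*z + 7 ↔ (d + 2*z > -1 ∧ z ≠ d - 1)) → ((¬(6*z < -8)) ∧ (1/4)*d + x ≠ -3)); else branch requires ((¬(d ≠ -6)) → ((4*cnt > 2*z + 7 ↔ (d + p > -1 ∧ z ≠ d - 1)) → ((¬(3*p < -8)) ∧ (13/4)*d ≠ -4))) ∧ (d ≠ -6 → ((2*cnt < -5 ↔ (d + p > -1 ∧ 3*cnt ≠ d)) → ((¬(3*p < -8)) ∧ (1/4)*d + 3*z ≠ -3))).
Before the if: ((p + 3*z ≠ 3*x + 3 ∨ 2*x = -10) → (2*z < 8 ∧ ((4*cnt > 2*z + 7 ↔ (d + 2*z > -1 ∧ z ≠ d - 1)) → ((¬(6*z < -8)) ∧ (1/4)*d + x ≠ -3)))) ∧ ((¬(p + 3*z ≠ 3*x + 3 ∨ 2*x = -10)) → (((¬(d ≠ -6)) → ((4*cnt > 2*z + 7 ↔ (d + p > -1 ∧ z ≠ d - 1)) → ((¬(3*p < -8)) ∧ (13/4)*d ≠ -4))) ∧ (d ≠ -6 → ((2*cnt < -5 ↔ (d + p > -1 ∧ 3*cnt ≠ d)) → ((¬(3*p < -8)) ∧ (1/4)*d + 3*z ≠ -3)))))
Before z := 2*p - 6: ((7*p ≠ 3*x + 21 ∨ 2*x = -10) → (4*p < 20 ∧ ((4*cnt > 4*p - 5 ↔ (d + 4*p > 11 ∧ 2*p ≠ d + 5)) → ((¬(12*p < 28)) ∧ (1/4)*d + x ≠ -3)))) ∧ ((¬(7*p ≠ 3*x + 21 ∨ 2*x = -10)) → (((¬(d ≠ -6)) → ((4*cnt > 4*p - 5 ↔ (d + p > -1 ∧ 2*p ≠ d + 5)) → ((¬(3*p < -8)) ∧ (13/4)*d ≠ -4))) ∧ (d ≠ -6 → ((2*cnt < -5 ↔ (d + p > -1 ∧ 3*cnt ≠ d)) → ((¬(3*p < -8)) ∧ (1/4)*d + 6*p ≠ 15)))))
Before p := z: ((7*z ≠ 3*x + 21 ∨ 2*x = -10) → (4*z < 20 ∧ ((4*cnt > 4*z - 5 ↔ (d + 4*z > 11 ∧ 2*z ≠ d + 5)) → ((¬(12*z < 28)) ∧ (1/4)*d + x ≠ -3)))) ∧ ((¬(7*z ≠ 3*x + 21 ∨ 2*x = -10)) → (((¬(d ≠ -6)) → ((4*cnt > 4*z - 5 ↔ (d + z > -1 ∧ 2*z ≠ d + 5)) → ((¬(3*z < -8)) ∧ (13/4)*d ≠ -4))) ∧ (d ≠ -6 → ((2*cnt < -5 ↔ (d + z > -1 ∧ 3*cnt ≠ d)) → ((¬(3*z < -8)) ∧ (1/4)*d + 6*z ≠ 15)))))
The weakest precondition is ((7*z ≠ 3*x + 21 ∨ 2*x = -10) → (4*z < 20 ∧ ((4*cnt > 4*z - 5 ↔ (d + 4*z > 11 ∧ 2*z ≠ d + 5)) → ((¬(12*z < 28)) ∧ (1/4)*d + x ≠ -3)))) ∧ ((¬(7*z ≠ 3*x + 21 ∨ 2*x = -10)) → (((¬(d ≠ -6)) → ((4*cnt > 4*z - 5 ↔ (d + z > -1 ∧ 2*z ≠ d + 5)) → ((¬(3*z < -8)) ∧ (13/4)*d ≠ -4))) ∧ (d ≠ -6 → ((2*cnt < -5 ↔ (d + z > -1 ∧ 3*cnt ≠ d)) → ((¬(3*z < -8)) ∧ (1/4)*d + 6*z ≠ 15))))).
Check whether ((3*x ≠ -14 ∨ 2*x = -10) → (¬(4*cnt > -1 ↔ (d > 7 ∧ d ≠ -3)))) ∧ ((¬(3*x ≠ -14 ∨ 2*x = -10)) → (((¬(d ≠ -6)) → ((4*cnt > -1 ↔ (d > -2 ∧ d ≠ -3)) → (13/4)*d ≠ -4)) ∧ (d ≠ -6 → ((2*cnt < -5 ↔ (d > -2 ∧ 3*cnt ≠ d)) → (1/4)*d ≠ 9)))) ∧ z = 2 implies it.
Countermodel: at the initial state cnt = 1, d = 4, x = 0, z = 2, the precondition holds but the weakest precondition fails.
Answer: invalid
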